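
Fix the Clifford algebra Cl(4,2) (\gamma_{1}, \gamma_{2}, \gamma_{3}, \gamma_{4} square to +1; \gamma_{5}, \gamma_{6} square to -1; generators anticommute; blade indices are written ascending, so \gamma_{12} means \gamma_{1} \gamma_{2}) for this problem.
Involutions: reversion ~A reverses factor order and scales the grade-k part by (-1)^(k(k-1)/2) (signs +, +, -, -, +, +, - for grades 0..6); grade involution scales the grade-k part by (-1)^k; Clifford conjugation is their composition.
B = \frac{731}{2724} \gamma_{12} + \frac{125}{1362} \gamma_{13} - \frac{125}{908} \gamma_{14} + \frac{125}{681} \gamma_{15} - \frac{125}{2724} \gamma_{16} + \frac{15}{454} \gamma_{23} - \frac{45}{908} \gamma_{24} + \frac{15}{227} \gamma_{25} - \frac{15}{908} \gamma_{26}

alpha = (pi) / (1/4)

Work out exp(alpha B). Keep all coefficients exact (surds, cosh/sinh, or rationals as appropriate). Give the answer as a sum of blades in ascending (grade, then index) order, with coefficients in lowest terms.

B^2 term by term: the squares give (\frac{731}{2724})^2*(\gamma_{12})^2 + (\frac{125}{1362})^2*(\gamma_{13})^2 + (-\frac{125}{908})^2*(\gamma_{14})^2 + (\frac{125}{681})^2*(\gamma_{15})^2 + (-\frac{125}{2724})^2*(\gamma_{16})^2 + (\frac{15}{454})^2*(\gamma_{23})^2 + (-\frac{45}{908})^2*(\gamma_{24})^2 + (\frac{15}{227})^2*(\gamma_{25})^2 + (-\frac{15}{908})^2*(\gamma_{26})^2 = \frac{534361}{7420176}*(-1) + \frac{15625}{1855044}*(-1) + \frac{15625}{824464}*(-1) + \frac{15625}{463761}*(+1) + \frac{15625}{7420176}*(+1) + \frac{225}{206116}*(-1) + \frac{2025}{824464}*(-1) + \frac{225}{51529}*(+1) + \frac{225}{824464}*(+1) = -\frac{1}{16} (each basis 2-blade squares to minus the product of its generators' squares); cross terms between blades sharing an index anticommute and cancel; the commuting (index-disjoint) pairs give grade-4 terms 2*c*c'*(blade product), which cancel blade by blade — \gamma_{1234}: \frac{1875}{206116} - \frac{1875}{206116} = 0; \gamma_{1235}: -\frac{625}{51529} + \frac{625}{51529} = 0; \gamma_{1236}: \frac{625}{206116} - \frac{625}{206116} = 0; \gamma_{1245}: \frac{1875}{103058} - \frac{1875}{103058} = 0; \gamma_{1246}: -\frac{1875}{412232} + \frac{1875}{412232} = 0; \gamma_{1256}: \frac{625}{103058} - \frac{625}{103058} = 0 — confirming B is simple. So B^2 = -\frac{1}{16}.
B^2 = -\frac{1}{16} — the series telescopes trigonometrically here: l = \frac{1}{4}, alpha*l = \pi, so exp(alpha B) = cos(\pi) + (sin(\pi)/(\frac{1}{4}))*B = -1 + (0)*B.
Answer: -1


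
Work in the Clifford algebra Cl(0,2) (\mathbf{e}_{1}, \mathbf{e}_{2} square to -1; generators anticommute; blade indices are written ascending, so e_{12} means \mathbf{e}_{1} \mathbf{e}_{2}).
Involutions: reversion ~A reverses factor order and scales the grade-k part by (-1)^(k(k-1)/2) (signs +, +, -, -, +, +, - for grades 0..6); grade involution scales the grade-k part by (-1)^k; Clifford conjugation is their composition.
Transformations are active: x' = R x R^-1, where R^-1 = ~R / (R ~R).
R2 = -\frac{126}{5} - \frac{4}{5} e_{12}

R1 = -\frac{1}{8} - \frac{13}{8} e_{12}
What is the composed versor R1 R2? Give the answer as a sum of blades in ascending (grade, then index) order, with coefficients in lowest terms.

Distribute over the terms of R1 (each basis-blade product reordered to ascending indices, repeated generators contracted through their squares):
(-\frac{1}{8}) R2 = \frac{63}{20} + \frac{1}{10} e_{12}
(-\frac{13}{8} e_{12}) R2 = -\frac{13}{10} + \frac{819}{20} e_{12}
Summing the partial products and collecting blades:
Answer: \frac{37}{20} + \frac{821}{20} e_{12}


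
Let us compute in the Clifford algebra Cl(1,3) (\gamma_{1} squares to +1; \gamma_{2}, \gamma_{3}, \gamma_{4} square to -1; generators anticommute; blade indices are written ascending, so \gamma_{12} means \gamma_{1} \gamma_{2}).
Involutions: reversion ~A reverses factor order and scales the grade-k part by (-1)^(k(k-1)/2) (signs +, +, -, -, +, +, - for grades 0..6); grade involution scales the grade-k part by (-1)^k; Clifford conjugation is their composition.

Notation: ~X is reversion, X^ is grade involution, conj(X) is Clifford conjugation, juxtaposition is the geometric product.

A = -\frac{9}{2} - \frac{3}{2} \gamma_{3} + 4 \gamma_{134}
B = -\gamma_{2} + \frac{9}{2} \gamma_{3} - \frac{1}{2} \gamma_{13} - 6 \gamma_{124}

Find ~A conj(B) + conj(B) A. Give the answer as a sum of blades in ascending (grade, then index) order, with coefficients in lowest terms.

first term: -\frac{27}{4} - \frac{3}{4} \gamma_{1} - \frac{9}{2} \gamma_{2} + \frac{81}{4} \gamma_{3} - 2 \gamma_{4} - \frac{9}{4} \gamma_{13} + 18 \gamma_{14} - \frac{45}{2} \gamma_{23} + 27 \gamma_{124} + 5 \gamma_{1234}
second term: -\frac{27}{4} + \frac{3}{4} \gamma_{1} - \frac{9}{2} \gamma_{2} + \frac{81}{4} \gamma_{3} + 2 \gamma_{4} - \frac{9}{4} \gamma_{13} - 18 \gamma_{14} - \frac{51}{2} \gamma_{23} + 27 \gamma_{124} - 13 \gamma_{1234}
Answer: -\frac{27}{2} - 9 \gamma_{2} + \frac{81}{2} \gamma_{3} - \frac{9}{2} \gamma_{13} - 48 \gamma_{23} + 54 \gamma_{124} - 8 \gamma_{1234}


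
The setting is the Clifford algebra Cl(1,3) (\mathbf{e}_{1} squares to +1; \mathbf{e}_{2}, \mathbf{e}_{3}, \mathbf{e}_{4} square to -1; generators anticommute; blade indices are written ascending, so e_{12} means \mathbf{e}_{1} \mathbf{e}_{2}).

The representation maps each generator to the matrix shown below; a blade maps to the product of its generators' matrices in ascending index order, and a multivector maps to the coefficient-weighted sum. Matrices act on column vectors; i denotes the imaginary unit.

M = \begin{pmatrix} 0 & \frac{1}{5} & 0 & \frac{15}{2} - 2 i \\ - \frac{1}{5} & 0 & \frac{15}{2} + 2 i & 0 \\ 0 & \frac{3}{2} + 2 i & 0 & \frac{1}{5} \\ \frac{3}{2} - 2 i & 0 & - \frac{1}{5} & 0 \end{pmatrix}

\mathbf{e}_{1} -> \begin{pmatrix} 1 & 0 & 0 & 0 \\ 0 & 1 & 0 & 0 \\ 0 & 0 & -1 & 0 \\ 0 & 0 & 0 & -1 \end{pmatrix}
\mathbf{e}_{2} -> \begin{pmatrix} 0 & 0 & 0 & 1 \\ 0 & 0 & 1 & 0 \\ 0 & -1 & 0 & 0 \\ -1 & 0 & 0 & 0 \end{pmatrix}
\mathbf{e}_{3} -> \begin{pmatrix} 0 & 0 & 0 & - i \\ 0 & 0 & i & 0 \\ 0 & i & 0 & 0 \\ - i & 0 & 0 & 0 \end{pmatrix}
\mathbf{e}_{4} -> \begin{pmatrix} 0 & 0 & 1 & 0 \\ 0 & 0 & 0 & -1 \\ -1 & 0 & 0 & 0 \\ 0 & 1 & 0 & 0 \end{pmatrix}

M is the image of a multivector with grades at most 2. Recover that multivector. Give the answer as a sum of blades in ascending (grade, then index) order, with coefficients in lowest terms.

Method: the blade images are trace-orthogonal — tr(rho(e_A) rho(e_B)^-1) = 4 if A = B and 0 otherwise — and rho(e_A)^-1 = (e_A)^2 * rho(e_A) with (e_A)^2 = +1 or -1, so the coefficient of e_A in the preimage is (e_A)^2 * tr(M rho(e_A))/4.
Nonzero projections over blades of grade <= 2: e_{2}: (e_{2})^2 = -1, tr(M rho(e_{2})) = -12, coefficient 3; e_{3}: (e_{3})^2 = -1, tr(M rho(e_{3})) = -8, coefficient 2; e_{12}: (e_{12})^2 = +1, tr(M rho(e_{12})) = 18, coefficient \frac{9}{2}; e_{24}: (e_{24})^2 = -1, tr(M rho(e_{24})) = - \frac{4}{5}, coefficient \frac{1}{5}. Every other blade of grade <= 2 projects to 0.
Answer: 3 e_{2} + 2 e_{3} + \frac{9}{2} e_{12} + \frac{1}{5} e_{24}


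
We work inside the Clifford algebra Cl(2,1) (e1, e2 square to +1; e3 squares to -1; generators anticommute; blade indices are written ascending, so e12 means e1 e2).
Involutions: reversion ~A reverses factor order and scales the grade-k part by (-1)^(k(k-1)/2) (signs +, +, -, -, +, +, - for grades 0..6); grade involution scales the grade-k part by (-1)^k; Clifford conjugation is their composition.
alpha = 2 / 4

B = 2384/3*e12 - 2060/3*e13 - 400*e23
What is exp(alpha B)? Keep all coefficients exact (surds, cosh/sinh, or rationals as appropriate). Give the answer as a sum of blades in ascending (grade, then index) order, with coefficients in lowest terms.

B^2 term by term: the squares give (2384/3)^2*(e12)^2 + (-2060/3)^2*(e13)^2 + (-400)^2*(e23)^2 = 5683456/9*(-1) + 4243600/9*(+1) + 160000*(+1) = 16 (each basis 2-blade squares to minus the product of its generators' squares); cross terms between blades sharing an index anticommute and cancel. So B^2 = 16.
B^2 = 16 — the positive square puts this in the hyperbolic regime; l = 4, alpha*l = 2, so exp(alpha B) = cosh(2) + (sinh(2)/4)*B = cosh(2) + (sinh(2)/4)*B.
Answer: cosh(2) + 596*sinh(2)/3*e12 - 515*sinh(2)/3*e13 - 100*sinh(2)*e23


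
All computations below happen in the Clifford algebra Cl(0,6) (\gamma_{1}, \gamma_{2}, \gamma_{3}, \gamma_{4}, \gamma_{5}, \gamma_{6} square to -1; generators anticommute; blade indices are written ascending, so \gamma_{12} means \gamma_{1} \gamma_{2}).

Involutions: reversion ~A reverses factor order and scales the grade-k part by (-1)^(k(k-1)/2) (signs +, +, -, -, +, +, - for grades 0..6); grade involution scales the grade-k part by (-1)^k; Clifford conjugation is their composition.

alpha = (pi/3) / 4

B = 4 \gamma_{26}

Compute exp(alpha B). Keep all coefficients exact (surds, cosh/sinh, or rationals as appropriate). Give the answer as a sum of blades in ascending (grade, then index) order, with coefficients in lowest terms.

B^2 = (4)^2*(\gamma_{26})^2 = 16*(-1) = -16 (a basis 2-blade squares to minus the product of its generators' squares).
B^2 = -16 — the series telescopes trigonometrically here: l = 4, alpha*l = \frac{\pi}{3}, so exp(alpha B) = cos(\frac{\pi}{3}) + (sin(\frac{\pi}{3})/4)*B = \frac{1}{2} + (\frac{\sqrt{3}}{8})*B.
Answer: \frac{1}{2} + \frac{\sqrt{3}}{2} \gamma_{26}


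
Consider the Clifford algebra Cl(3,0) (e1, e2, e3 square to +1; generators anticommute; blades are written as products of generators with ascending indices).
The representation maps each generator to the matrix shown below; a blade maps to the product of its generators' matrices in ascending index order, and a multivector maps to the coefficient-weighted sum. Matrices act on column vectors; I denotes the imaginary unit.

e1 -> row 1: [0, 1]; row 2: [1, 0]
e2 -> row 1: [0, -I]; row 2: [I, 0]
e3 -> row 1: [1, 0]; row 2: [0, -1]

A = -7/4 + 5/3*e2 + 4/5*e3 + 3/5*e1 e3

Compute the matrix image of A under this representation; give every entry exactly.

Bivector images (products of the table entries): rho(e1 e3) = rho(e1)rho(e3) = row 1: [0, -1]; row 2: [1, 0].
M = (-7/4)*1 + (5/3)*rho(e2) + (4/5)*rho(e3) + (3/5)*rho(e1 e3), summed entrywise (1 is the identity matrix):
Answer: row 1: [-19/20, -3/5 - 5*I/3]; row 2: [3/5 + 5*I/3, -51/20]


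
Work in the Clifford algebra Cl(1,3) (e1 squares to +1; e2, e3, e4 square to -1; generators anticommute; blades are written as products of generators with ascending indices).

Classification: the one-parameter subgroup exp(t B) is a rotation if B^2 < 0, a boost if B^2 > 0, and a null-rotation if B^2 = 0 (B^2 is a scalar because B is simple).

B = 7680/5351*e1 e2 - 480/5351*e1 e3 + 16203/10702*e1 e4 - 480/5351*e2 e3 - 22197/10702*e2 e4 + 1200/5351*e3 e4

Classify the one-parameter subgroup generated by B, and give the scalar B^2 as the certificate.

B^2 term by term: the squares give (7680/5351)^2*(e1 e2)^2 + (-480/5351)^2*(e1 e3)^2 + (16203/10702)^2*(e1 e4)^2 + (-480/5351)^2*(e2 e3)^2 + (-22197/10702)^2*(e2 e4)^2 + (1200/5351)^2*(e3 e4)^2 = 58982400/28633201*(+1) + 230400/28633201*(+1) + 262537209/114532804*(+1) + 230400/28633201*(-1) + 492706809/114532804*(-1) + 1440000/28633201*(-1) = 0 (each basis 2-blade squares to minus the product of its generators' squares); cross terms between blades sharing an index anticommute and cancel; the commuting (index-disjoint) pairs give grade-4 terms 2*c*c'*(blade product), which cancel blade by blade — e1 e2 e3 e4: 18432000/28633201 - 10654560/28633201 - 7777440/28633201 = 0 — confirming B is simple. So B^2 = 0.
Answer: null-rotation, certificate B^2 = 0. Because 0 is invariant under every versor sandwich, the classification follows from its sign alone.


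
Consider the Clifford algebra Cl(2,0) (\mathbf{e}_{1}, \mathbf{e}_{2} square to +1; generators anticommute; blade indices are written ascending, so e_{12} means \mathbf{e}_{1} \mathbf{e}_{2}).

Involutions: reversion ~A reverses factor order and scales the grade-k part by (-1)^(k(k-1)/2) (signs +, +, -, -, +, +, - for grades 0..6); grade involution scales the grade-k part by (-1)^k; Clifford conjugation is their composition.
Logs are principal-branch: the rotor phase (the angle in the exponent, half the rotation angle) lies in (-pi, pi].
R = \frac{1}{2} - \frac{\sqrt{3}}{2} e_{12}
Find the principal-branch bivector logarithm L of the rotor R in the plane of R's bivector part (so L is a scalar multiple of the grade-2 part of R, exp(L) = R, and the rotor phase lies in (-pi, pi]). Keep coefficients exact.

The scalar part of R is \frac{1}{2}, which fixes the principal-branch rotor phase; the unit plane is then the bivector part divided by the sine of that phase, and L is that plane scaled by the phase.
Concretely: cos(phase) = \frac{1}{2} gives phase = ±\frac{\pi}{3}, and since phase/sin(phase) is even the sign is immaterial: L = (phase/sin(phase)) * <R>_2 = (\frac{2 \sqrt{3} \pi}{9}) * <R>_2.
Answer: - \frac{\pi}{3} e_{12}


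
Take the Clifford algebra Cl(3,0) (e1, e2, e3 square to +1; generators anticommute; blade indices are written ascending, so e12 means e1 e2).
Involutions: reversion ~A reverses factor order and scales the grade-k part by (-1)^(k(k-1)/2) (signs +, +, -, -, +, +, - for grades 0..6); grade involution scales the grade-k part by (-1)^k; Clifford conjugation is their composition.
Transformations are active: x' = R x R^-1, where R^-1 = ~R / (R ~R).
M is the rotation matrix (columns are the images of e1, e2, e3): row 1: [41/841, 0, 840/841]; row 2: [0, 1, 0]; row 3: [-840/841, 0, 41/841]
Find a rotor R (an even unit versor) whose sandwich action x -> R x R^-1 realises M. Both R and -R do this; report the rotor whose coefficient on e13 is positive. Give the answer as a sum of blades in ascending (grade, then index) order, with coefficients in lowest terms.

Method: write R = a + b12*e12 + b13*e13 + b23*e23 with a^2 + b12^2 + b13^2 + b23^2 = 1 (so R^-1 = ~R). Expanding the columns R e_j ~R gives tr M = 4a^2 - 1 and, from the antisymmetric part, M21 - M12 = -4a*b12, M13 - M31 = 4a*b13, M32 - M23 = -4a*b23.
Here tr M = 923/841, so a^2 = (1 + tr M)/4 = 441/841 and a = ±21/29. Taking a = 21/29: M21 - M12 = 0, M13 - M31 = 1680/841, M32 - M23 = 0, giving b12 = 0, b13 = 20/29, b23 = 0, i.e. R = 21/29 + 20/29*e13.
Its e13 coefficient is already positive.
Answer: 21/29 + 20/29*e13. Uniqueness: Spin(3) -> SO(3) maps R and -R to the same rotation of trace 923/841; fixing the sign of the e13 coefficient removes the ambiguity.


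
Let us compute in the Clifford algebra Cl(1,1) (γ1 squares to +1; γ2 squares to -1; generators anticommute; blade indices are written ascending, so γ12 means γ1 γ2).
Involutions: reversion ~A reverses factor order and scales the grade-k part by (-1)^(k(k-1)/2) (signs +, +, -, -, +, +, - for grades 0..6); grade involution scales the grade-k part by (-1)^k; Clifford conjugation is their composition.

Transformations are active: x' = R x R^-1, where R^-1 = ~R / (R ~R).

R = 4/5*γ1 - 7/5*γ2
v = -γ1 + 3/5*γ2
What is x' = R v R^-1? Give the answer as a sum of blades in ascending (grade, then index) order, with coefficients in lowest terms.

~R = 4/5*γ1 - 7/5*γ2, and R ~R = -33/25, so R^-1 = ~R / (-33/25).
R v = 1/25 - 23/25*γ12
Answer: 157/165*γ1 - 17/33*γ2


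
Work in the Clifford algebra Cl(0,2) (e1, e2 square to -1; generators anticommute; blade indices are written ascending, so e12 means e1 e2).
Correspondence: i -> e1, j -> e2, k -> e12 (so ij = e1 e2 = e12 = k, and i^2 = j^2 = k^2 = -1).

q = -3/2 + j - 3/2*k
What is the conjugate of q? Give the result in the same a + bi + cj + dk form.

In blades: q = -3/2 + e2 - 3/2*e12.
Conjugation here is Clifford conjugation: the scalar is fixed and the grade-1 and grade-2 blades all flip sign, giving -3/2 - e2 + 3/2*e12; translating back:
Answer: -3/2 - j + 3/2*k


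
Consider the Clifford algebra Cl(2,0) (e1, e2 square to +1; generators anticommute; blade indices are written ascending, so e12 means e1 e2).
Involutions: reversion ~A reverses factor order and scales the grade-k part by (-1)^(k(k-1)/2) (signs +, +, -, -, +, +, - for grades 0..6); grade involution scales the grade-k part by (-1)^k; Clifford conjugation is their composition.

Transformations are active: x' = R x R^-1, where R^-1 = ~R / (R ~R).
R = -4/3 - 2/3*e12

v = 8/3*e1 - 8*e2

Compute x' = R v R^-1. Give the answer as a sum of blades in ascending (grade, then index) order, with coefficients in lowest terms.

~R = -4/3 + 2/3*e12, and R ~R = 20/9, so R^-1 = ~R / (20/9).
R v = 16/9*e1 + 112/9*e2
Answer: -24/5*e1 - 104/15*e2


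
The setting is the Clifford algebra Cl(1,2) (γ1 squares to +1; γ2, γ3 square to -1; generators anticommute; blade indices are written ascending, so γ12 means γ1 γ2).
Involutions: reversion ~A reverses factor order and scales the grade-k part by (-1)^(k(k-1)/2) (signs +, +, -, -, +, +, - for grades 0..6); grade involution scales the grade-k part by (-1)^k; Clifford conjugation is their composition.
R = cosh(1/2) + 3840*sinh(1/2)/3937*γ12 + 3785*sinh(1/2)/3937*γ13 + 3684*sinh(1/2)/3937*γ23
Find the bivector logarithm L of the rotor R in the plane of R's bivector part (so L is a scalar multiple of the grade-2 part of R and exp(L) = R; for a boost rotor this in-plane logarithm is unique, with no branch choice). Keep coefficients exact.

The scalar part of R is cosh(1/2), so cosh pins the rapidity up to sign — the sign comes from the bivector part; dividing that part by sinh of the rapidity yields the plane, and the in-plane L = rapidity * plane is unique because the two sign choices cancel.
Concretely: cosh(rapidity) = cosh(1/2) gives rapidity = ±1/2, and since rapidity/sinh(rapidity) is even the sign is immaterial: L = (rapidity/sinh(rapidity)) * <R>_2 = (1/(2*sinh(1/2))) * <R>_2.
Answer: 1920/3937*γ12 + 3785/7874*γ13 + 1842/3937*γ23


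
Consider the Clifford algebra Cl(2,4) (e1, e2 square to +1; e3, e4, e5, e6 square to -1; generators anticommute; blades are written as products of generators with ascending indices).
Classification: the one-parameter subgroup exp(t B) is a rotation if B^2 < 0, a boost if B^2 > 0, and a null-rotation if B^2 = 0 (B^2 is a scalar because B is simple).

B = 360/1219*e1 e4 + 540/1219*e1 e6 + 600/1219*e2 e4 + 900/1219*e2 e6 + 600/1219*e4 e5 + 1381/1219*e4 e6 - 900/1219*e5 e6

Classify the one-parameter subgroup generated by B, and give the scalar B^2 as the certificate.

B^2 term by term: the squares give (360/1219)^2*(e1 e4)^2 + (540/1219)^2*(e1 e6)^2 + (600/1219)^2*(e2 e4)^2 + (900/1219)^2*(e2 e6)^2 + (600/1219)^2*(e4 e5)^2 + (1381/1219)^2*(e4 e6)^2 + (-900/1219)^2*(e5 e6)^2 = 129600/1485961*(+1) + 291600/1485961*(+1) + 360000/1485961*(+1) + 810000/1485961*(+1) + 360000/1485961*(-1) + 1907161/1485961*(-1) + 810000/1485961*(-1) = -1 (each basis 2-blade squares to minus the product of its generators' squares); cross terms between blades sharing an index anticommute and cancel; the commuting (index-disjoint) pairs give grade-4 terms 2*c*c'*(blade product), which cancel blade by blade — e1 e2 e4 e6: -648000/1485961 + 648000/1485961 = 0; e1 e4 e5 e6: -648000/1485961 + 648000/1485961 = 0; e2 e4 e5 e6: -1080000/1485961 + 1080000/1485961 = 0 — confirming B is simple. So B^2 = -1.
Answer: rotation, certificate B^2 = -1. Note: conjugating B changes its blade decomposition but never the scalar B^2 = -1, whose sign settles the classification.


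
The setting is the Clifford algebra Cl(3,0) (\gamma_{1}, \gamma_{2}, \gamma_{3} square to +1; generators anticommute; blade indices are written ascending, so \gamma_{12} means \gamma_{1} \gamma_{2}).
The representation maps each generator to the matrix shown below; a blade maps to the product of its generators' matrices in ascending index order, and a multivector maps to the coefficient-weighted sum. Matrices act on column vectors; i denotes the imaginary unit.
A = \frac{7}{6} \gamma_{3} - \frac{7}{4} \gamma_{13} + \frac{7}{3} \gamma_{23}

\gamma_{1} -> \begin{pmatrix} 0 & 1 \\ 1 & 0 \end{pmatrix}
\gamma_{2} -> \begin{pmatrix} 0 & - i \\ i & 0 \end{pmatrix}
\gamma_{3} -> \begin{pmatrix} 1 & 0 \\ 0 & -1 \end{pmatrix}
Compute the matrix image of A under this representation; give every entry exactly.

Bivector images (products of the table entries): rho(\gamma_{13}) = rho(\gamma_{1})rho(\gamma_{3}) = \begin{pmatrix} 0 & -1 \\ 1 & 0 \end{pmatrix}; rho(\gamma_{23}) = rho(\gamma_{2})rho(\gamma_{3}) = \begin{pmatrix} 0 & i \\ i & 0 \end{pmatrix}.
M = (\frac{7}{6})*rho(\gamma_{3}) + (-\frac{7}{4})*rho(\gamma_{13}) + (\frac{7}{3})*rho(\gamma_{23}), summed entrywise:
Answer: \begin{pmatrix} \frac{7}{6} & \frac{7}{4} + \frac{7 i}{3} \\ - \frac{7}{4} + \frac{7 i}{3} & - \frac{7}{6} \end{pmatrix}


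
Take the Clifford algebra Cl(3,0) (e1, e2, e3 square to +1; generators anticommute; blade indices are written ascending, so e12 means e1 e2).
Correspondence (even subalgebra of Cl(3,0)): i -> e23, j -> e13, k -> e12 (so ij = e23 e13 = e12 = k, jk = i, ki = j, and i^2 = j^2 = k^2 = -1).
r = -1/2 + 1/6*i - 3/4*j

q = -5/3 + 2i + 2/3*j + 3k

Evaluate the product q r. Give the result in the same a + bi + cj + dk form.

In blades: q = -5/3 + 3*e12 + 2/3*e13 + 2*e23, r = -1/2 - 3/4*e13 + 1/6*e23.
Distribute q over r term by term (generator squares from the signature, products reordered to ascending indices): (-5/3)*r = 5/6 + 5/4*e13 - 5/18*e23; (3*e12)*r = -3/2*e12 + 1/2*e13 + 9/4*e23; (2/3*e13)*r = 1/2 - 1/9*e12 - 1/3*e13; (2*e23)*r = -1/3 - 3/2*e12 - e23.
Sum: 1 - 28/9*e12 + 17/12*e13 + 35/36*e23; translating back through the correspondence:
Answer: 1 + 35/36*i + 17/12*j - 28/9*k


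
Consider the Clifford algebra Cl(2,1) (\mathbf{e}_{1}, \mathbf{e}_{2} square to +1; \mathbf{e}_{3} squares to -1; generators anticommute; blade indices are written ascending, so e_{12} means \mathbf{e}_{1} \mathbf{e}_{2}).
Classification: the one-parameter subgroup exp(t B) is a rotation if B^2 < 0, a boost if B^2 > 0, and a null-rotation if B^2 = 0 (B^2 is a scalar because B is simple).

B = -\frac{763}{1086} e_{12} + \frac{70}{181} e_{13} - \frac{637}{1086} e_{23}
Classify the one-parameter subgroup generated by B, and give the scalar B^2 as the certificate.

B^2 term by term: the squares give (-\frac{763}{1086})^2*(e_{12})^2 + (\frac{70}{181})^2*(e_{13})^2 + (-\frac{637}{1086})^2*(e_{23})^2 = \frac{582169}{1179396}*(-1) + \frac{4900}{32761}*(+1) + \frac{405769}{1179396}*(+1) = 0 (each basis 2-blade squares to minus the product of its generators' squares); cross terms between blades sharing an index anticommute and cancel. So B^2 = 0.
Answer: null-rotation, certificate B^2 = 0. One invariant decides it: the square 0 survives every conjugation, and its sign is exactly the classification.


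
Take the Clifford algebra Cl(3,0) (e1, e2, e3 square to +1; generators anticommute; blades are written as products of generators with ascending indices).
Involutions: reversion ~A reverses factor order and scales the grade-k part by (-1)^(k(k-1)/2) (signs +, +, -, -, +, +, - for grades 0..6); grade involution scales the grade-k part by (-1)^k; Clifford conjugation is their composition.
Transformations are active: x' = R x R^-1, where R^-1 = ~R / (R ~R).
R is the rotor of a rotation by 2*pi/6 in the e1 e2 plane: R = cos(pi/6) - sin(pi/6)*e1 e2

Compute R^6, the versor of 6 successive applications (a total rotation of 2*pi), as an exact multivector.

Rotor phase runs at HALF the rotation angle; powers of one rotor simply add phase, so after 6 steps in e1 e2 the phase is 6*pi/6 = pi and R^6 = cos(pi) - sin(pi)*e1 e2.
cos(pi) = -1 and sin(pi) = 0, so R^6 = -1. The total rotation 2*pi is 1 full turn, so every vector returns to itself, yet the rotor is -1, on the OTHER sheet of the double cover (an odd number of 2*pi turns).
Answer: -1


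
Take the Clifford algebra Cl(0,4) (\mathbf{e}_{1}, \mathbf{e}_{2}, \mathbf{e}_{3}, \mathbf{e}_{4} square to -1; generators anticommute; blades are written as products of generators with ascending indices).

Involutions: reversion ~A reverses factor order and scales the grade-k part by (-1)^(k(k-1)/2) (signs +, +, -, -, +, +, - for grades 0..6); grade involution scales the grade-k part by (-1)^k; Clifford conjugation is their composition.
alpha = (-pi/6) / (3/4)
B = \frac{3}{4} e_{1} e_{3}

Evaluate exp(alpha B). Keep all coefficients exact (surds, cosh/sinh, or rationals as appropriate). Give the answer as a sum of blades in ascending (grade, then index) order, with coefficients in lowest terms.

B^2 = (\frac{3}{4})^2*(e_{1} e_{3})^2 = \frac{9}{16}*(-1) = -\frac{9}{16} (a basis 2-blade squares to minus the product of its generators' squares).
B^2 = -\frac{9}{16} — since the square is negative, the closed form is circular: l = \frac{3}{4}, alpha*l = - \frac{\pi}{6}, so exp(alpha B) = cos(- \frac{\pi}{6}) + (sin(- \frac{\pi}{6})/(\frac{3}{4}))*B = \frac{\sqrt{3}}{2} + (- \frac{2}{3})*B.
Answer: \frac{\sqrt{3}}{2} - \frac{1}{2} e_{1} e_{3}


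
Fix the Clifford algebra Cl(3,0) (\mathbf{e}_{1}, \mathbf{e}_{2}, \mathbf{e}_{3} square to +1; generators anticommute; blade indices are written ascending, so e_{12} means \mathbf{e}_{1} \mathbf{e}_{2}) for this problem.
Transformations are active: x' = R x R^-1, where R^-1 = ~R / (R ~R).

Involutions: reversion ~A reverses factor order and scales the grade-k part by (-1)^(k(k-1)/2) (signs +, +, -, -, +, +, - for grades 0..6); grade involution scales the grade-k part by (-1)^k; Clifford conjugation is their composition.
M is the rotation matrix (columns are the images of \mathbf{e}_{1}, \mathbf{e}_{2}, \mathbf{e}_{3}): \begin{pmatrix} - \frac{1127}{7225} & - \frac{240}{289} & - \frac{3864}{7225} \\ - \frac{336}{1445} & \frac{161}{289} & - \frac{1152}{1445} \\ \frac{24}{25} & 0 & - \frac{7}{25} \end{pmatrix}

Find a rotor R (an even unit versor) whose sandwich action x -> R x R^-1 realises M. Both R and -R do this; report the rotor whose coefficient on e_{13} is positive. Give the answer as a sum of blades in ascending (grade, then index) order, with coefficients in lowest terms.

Method: write R = a + b12*e_{12} + b13*e_{13} + b23*e_{23} with a^2 + b12^2 + b13^2 + b23^2 = 1 (so R^-1 = ~R). Expanding the columns R e_j ~R gives tr M = 4a^2 - 1 and, from the antisymmetric part, M21 - M12 = -4a*b12, M13 - M31 = 4a*b13, M32 - M23 = -4a*b23.
Here tr M = \frac{35}{289}, so a^2 = (1 + tr M)/4 = \frac{81}{289} and a = ±\frac{9}{17}. Taking a = \frac{9}{17}: M21 - M12 = \frac{864}{1445}, M13 - M31 = -\frac{432}{289}, M32 - M23 = \frac{1152}{1445}, giving b12 = -\frac{24}{85}, b13 = -\frac{12}{17}, b23 = -\frac{32}{85}, i.e. R = \frac{9}{17} - \frac{24}{85} e_{12} - \frac{12}{17} e_{13} - \frac{32}{85} e_{23}.
Its e_{13} coefficient is negative, so report the other preimage -R.
Answer: -\frac{9}{17} + \frac{24}{85} e_{12} + \frac{12}{17} e_{13} + \frac{32}{85} e_{23}. Why the constraint matters: R and -R act identically through the sandwich — M has trace \frac{35}{289} either way — so only the sign condition on e_{13} picks one of the two preimages.


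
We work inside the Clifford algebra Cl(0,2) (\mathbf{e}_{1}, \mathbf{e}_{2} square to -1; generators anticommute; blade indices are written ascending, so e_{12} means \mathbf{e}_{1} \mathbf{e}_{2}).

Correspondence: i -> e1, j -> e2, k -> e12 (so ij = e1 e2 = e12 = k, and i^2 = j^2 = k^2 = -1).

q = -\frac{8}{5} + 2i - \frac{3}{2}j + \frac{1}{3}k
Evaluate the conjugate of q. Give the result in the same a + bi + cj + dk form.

In blades: q = -\frac{8}{5} + 2 e_{1} - \frac{3}{2} e_{2} + \frac{1}{3} e_{12}.
Conjugation here is Clifford conjugation: the scalar is fixed and the grade-1 and grade-2 blades all flip sign, giving -\frac{8}{5} - 2 e_{1} + \frac{3}{2} e_{2} - \frac{1}{3} e_{12}; translating back:
Answer: -\frac{8}{5} - 2i + \frac{3}{2}j - \frac{1}{3}k


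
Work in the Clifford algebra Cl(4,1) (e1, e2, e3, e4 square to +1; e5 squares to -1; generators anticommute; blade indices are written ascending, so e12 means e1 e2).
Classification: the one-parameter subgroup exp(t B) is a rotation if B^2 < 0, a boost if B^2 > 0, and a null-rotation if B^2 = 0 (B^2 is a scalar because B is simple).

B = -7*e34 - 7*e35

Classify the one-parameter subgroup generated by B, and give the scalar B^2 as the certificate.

B^2 term by term: the squares give (-7)^2*(e34)^2 + (-7)^2*(e35)^2 = 49*(-1) + 49*(+1) = 0 (each basis 2-blade squares to minus the product of its generators' squares); cross terms between blades sharing an index anticommute and cancel. So B^2 = 0.
Answer: null-rotation, certificate B^2 = 0. Certificate logic: 0 is a conjugation-invariant scalar, so its sign fixes rotation versus boost versus null-rotation outright.


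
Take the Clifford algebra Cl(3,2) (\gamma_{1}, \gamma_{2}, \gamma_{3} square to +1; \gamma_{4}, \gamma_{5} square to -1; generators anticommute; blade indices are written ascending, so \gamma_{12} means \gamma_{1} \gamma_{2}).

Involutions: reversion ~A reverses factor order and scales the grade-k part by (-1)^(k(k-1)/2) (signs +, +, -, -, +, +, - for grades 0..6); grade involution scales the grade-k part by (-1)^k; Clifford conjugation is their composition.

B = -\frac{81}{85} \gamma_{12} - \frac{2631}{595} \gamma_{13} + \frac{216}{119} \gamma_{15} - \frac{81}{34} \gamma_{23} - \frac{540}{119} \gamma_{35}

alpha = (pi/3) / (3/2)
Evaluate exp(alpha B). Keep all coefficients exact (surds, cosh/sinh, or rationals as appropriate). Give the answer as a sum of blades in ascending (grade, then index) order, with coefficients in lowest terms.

B^2 term by term: the squares give (-\frac{81}{85})^2*(\gamma_{12})^2 + (-\frac{2631}{595})^2*(\gamma_{13})^2 + (\frac{216}{119})^2*(\gamma_{15})^2 + (-\frac{81}{34})^2*(\gamma_{23})^2 + (-\frac{540}{119})^2*(\gamma_{35})^2 = \frac{6561}{7225}*(-1) + \frac{6922161}{354025}*(-1) + \frac{46656}{14161}*(+1) + \frac{6561}{1156}*(-1) + \frac{291600}{14161}*(+1) = -\frac{9}{4} (each basis 2-blade squares to minus the product of its generators' squares); cross terms between blades sharing an index anticommute and cancel; the commuting (index-disjoint) pairs give grade-4 terms 2*c*c'*(blade product), which cancel blade by blade — \gamma_{1235}: \frac{17496}{2023} - \frac{17496}{2023} = 0 — confirming B is simple. So B^2 = -\frac{9}{4}.
B^2 = -\frac{9}{4} — B^2 < 0, so the exponential closes trigonometrically: l = \frac{3}{2}, alpha*l = \frac{\pi}{3}, so exp(alpha B) = cos(\frac{\pi}{3}) + (sin(\frac{\pi}{3})/(\frac{3}{2}))*B = \frac{1}{2} + (\frac{\sqrt{3}}{3})*B.
Answer: \frac{1}{2} - \frac{27 \sqrt{3}}{85} \gamma_{12} - \frac{877 \sqrt{3}}{595} \gamma_{13} + \frac{72 \sqrt{3}}{119} \gamma_{15} - \frac{27 \sqrt{3}}{34} \gamma_{23} - \frac{180 \sqrt{3}}{119} \gamma_{35}


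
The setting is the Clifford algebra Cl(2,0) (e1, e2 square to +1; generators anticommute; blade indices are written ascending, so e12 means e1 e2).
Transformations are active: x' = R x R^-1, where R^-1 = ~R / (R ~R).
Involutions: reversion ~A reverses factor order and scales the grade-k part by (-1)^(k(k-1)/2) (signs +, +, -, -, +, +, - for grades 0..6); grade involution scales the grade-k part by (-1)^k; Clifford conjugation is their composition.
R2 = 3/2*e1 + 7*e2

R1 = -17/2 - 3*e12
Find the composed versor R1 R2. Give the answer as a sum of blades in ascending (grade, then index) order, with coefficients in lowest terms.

Distribute over the terms of R1 (each basis-blade product reordered to ascending indices, repeated generators contracted through their squares):
(-17/2) R2 = -51/4*e1 - 119/2*e2
(-3*e12) R2 = -21*e1 + 9/2*e2
Summing the partial products and collecting blades:
Answer: -135/4*e1 - 55*e2


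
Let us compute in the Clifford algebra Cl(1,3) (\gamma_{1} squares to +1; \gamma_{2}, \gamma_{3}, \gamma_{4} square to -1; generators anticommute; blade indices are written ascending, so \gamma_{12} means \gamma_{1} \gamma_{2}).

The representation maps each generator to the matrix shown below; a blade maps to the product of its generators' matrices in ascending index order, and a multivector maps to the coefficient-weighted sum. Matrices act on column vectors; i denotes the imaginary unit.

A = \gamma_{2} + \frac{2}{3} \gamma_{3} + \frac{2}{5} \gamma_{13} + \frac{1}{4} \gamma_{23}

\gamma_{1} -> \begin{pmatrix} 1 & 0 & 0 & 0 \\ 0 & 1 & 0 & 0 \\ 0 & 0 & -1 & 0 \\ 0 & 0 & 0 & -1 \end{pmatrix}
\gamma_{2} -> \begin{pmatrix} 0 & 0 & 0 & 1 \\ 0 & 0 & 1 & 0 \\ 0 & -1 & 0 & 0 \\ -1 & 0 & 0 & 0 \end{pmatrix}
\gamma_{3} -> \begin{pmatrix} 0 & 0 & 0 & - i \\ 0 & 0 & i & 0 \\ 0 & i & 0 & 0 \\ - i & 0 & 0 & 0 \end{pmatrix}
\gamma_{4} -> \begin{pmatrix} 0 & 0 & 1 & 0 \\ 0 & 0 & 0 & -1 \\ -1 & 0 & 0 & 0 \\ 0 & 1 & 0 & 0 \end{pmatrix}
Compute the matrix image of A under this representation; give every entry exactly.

Bivector images (products of the table entries): rho(\gamma_{13}) = rho(\gamma_{1})rho(\gamma_{3}) = \begin{pmatrix} 0 & 0 & 0 & - i \\ 0 & 0 & i & 0 \\ 0 & - i & 0 & 0 \\ i & 0 & 0 & 0 \end{pmatrix}; rho(\gamma_{23}) = rho(\gamma_{2})rho(\gamma_{3}) = \begin{pmatrix} - i & 0 & 0 & 0 \\ 0 & i & 0 & 0 \\ 0 & 0 & - i & 0 \\ 0 & 0 & 0 & i \end{pmatrix}.
M = (1)*rho(\gamma_{2}) + (\frac{2}{3})*rho(\gamma_{3}) + (\frac{2}{5})*rho(\gamma_{13}) + (\frac{1}{4})*rho(\gamma_{23}), summed entrywise:
Answer: \begin{pmatrix} - \frac{i}{4} & 0 & 0 & 1 - \frac{16 i}{15} \\ 0 & \frac{i}{4} & 1 + \frac{16 i}{15} & 0 \\ 0 & -1 + \frac{4 i}{15} & - \frac{i}{4} & 0 \\ -1 - \frac{4 i}{15} & 0 & 0 & \frac{i}{4} \end{pmatrix}


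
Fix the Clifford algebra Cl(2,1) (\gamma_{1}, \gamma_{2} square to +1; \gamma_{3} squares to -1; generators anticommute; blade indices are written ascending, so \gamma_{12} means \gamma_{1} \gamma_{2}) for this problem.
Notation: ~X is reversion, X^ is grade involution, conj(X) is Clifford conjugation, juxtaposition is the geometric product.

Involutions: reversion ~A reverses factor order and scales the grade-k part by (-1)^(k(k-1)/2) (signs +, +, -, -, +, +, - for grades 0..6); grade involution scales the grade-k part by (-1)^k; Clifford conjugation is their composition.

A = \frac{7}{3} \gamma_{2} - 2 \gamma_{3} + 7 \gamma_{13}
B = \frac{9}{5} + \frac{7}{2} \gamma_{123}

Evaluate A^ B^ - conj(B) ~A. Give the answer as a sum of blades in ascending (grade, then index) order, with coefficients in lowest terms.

first term: \frac{203}{10} \gamma_{2} + \frac{18}{5} \gamma_{3} + 7 \gamma_{12} + \frac{133}{30} \gamma_{13}
second term: \frac{287}{10} \gamma_{2} - \frac{18}{5} \gamma_{3} + 7 \gamma_{12} - \frac{623}{30} \gamma_{13}
Answer: -\frac{42}{5} \gamma_{2} + \frac{36}{5} \gamma_{3} + \frac{126}{5} \gamma_{13}


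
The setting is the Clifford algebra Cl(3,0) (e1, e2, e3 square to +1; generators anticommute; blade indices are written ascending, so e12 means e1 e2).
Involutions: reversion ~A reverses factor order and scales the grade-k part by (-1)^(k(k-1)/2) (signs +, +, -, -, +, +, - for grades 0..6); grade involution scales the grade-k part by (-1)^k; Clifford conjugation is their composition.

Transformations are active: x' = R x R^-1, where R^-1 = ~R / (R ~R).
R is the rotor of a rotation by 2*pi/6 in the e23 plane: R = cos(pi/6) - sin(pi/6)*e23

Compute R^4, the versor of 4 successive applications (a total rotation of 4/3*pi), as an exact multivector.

Rotor phase runs at HALF the rotation angle; powers of one rotor simply add phase, so after 4 steps in e23 the phase is 4*pi/6 = 2*pi/3 and R^4 = cos(2*pi/3) - sin(2*pi/3)*e23.
cos(2*pi/3) = -1/2 and sin(2*pi/3) = sqrt(3)/2, so R^4 = -1/2 - sqrt(3)/2*e23. The net rotation is 4/3*pi; the rotor keeps the half-angle phase exactly.
Answer: -1/2 - sqrt(3)/2*e23


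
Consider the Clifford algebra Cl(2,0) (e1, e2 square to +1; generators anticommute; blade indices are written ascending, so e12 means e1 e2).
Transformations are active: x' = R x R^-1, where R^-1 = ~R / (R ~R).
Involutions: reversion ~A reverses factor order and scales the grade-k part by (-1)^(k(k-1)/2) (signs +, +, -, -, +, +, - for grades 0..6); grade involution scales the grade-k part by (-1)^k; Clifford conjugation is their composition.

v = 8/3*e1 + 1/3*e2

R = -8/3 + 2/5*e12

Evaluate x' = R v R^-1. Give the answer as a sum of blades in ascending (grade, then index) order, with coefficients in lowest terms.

~R = -8/3 - 2/5*e12, and R ~R = 1636/225, so R^-1 = ~R / (1636/225).
R v = -314/45*e1 - 88/45*e2
Answer: 3008/1227*e1 + 1351/1227*e2


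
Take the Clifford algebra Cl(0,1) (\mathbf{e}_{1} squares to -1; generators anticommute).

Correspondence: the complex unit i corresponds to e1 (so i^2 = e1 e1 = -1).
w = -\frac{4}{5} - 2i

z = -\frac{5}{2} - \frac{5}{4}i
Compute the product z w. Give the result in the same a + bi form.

In blades: z = -\frac{5}{2} - \frac{5}{4} e_{1}, w = -\frac{4}{5} - 2 e_{1}.
Distribute z over w term by term (generator squares from the signature, products reordered to ascending indices): (-\frac{5}{2})*w = 2 + 5 e_{1}; (-\frac{5}{4} e_{1})*w = -\frac{5}{2} + e_{1}.
Sum: -\frac{1}{2} + 6 e_{1}; translating back through the correspondence:
Answer: -\frac{1}{2} + 6i


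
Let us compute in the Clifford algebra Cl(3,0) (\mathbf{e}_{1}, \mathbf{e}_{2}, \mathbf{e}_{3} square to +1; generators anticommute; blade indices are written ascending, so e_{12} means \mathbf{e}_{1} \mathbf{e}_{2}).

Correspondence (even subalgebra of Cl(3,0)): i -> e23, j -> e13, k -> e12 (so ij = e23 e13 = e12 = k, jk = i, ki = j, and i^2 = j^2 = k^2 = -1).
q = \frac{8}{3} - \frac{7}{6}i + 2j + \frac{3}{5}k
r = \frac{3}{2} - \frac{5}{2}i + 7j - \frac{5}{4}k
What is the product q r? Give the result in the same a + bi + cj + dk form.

In blades: q = \frac{8}{3} + \frac{3}{5} e_{12} + 2 e_{13} - \frac{7}{6} e_{23}, r = \frac{3}{2} - \frac{5}{4} e_{12} + 7 e_{13} - \frac{5}{2} e_{23}.
Distribute q over r term by term (generator squares from the signature, products reordered to ascending indices): (\frac{8}{3})*r = 4 - \frac{10}{3} e_{12} + \frac{56}{3} e_{13} - \frac{20}{3} e_{23}; (\frac{3}{5} e_{12})*r = \frac{3}{4} + \frac{9}{10} e_{12} - \frac{3}{2} e_{13} - \frac{21}{5} e_{23}; (2 e_{13})*r = -14 + 5 e_{12} + 3 e_{13} - \frac{5}{2} e_{23}; (-\frac{7}{6} e_{23})*r = -\frac{35}{12} - \frac{49}{6} e_{12} - \frac{35}{24} e_{13} - \frac{7}{4} e_{23}.
Sum: -\frac{73}{6} - \frac{28}{5} e_{12} + \frac{449}{24} e_{13} - \frac{907}{60} e_{23}; translating back through the correspondence:
Answer: -\frac{73}{6} - \frac{907}{60}i + \frac{449}{24}j - \frac{28}{5}k


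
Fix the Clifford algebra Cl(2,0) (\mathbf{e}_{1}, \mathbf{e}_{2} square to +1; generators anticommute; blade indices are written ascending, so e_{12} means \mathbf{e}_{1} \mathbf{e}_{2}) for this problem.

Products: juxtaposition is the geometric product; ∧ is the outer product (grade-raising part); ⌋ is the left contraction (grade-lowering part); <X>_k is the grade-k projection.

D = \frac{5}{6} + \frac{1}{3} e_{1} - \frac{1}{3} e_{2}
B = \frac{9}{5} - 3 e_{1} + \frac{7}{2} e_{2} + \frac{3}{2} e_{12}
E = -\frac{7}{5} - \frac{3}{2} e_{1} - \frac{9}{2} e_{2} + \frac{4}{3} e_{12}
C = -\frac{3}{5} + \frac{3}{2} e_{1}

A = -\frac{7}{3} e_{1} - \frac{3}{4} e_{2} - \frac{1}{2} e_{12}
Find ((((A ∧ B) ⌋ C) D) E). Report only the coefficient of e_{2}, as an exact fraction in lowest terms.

step 1: -\frac{21}{5} e_{1} - \frac{27}{20} e_{2} - \frac{679}{60} e_{12}
step 2: -\frac{63}{10}
step 3: -\frac{21}{4} - \frac{21}{10} e_{1} + \frac{21}{10} e_{2}
step 4: \frac{21}{20} + \frac{1603}{200} e_{1} + \frac{3577}{200} e_{2} + \frac{28}{5} e_{12}
Answer: \frac{3577}{200}


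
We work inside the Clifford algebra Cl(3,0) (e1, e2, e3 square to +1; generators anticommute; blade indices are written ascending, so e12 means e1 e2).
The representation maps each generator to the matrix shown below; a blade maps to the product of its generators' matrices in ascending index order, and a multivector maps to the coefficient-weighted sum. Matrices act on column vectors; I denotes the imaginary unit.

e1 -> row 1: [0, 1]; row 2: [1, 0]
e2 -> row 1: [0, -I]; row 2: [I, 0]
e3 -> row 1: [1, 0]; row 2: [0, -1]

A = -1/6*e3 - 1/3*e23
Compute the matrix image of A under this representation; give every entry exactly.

Bivector images (products of the table entries): rho(e23) = rho(e2)rho(e3) = row 1: [0, I]; row 2: [I, 0].
M = (-1/6)*rho(e3) + (-1/3)*rho(e23), summed entrywise:
Answer: row 1: [-1/6, -I/3]; row 2: [-I/3, 1/6]


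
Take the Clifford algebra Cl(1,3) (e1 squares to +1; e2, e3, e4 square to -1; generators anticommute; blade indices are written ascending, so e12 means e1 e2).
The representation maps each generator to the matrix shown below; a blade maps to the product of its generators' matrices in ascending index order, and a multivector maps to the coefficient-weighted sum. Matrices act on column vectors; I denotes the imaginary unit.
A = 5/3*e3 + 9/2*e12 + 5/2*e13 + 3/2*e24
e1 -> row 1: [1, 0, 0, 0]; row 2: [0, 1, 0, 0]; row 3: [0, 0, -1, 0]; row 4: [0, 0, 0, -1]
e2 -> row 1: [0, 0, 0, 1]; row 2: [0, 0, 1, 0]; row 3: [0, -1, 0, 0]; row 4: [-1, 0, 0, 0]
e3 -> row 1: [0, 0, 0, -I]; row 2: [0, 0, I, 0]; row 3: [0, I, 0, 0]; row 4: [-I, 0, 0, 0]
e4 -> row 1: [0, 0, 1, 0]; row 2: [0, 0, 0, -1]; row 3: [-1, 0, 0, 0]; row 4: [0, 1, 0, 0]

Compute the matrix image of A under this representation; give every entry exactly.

Bivector images (products of the table entries): rho(e12) = rho(e1)rho(e2) = row 1: [0, 0, 0, 1]; row 2: [0, 0, 1, 0]; row 3: [0, 1, 0, 0]; row 4: [1, 0, 0, 0]; rho(e13) = rho(e1)rho(e3) = row 1: [0, 0, 0, -I]; row 2: [0, 0, I, 0]; row 3: [0, -I, 0, 0]; row 4: [I, 0, 0, 0]; rho(e24) = rho(e2)rho(e4) = row 1: [0, 1, 0, 0]; row 2: [-1, 0, 0, 0]; row 3: [0, 0, 0, 1]; row 4: [0, 0, -1, 0].
M = (5/3)*rho(e3) + (9/2)*rho(e12) + (5/2)*rho(e13) + (3/2)*rho(e24), summed entrywise:
Answer: row 1: [0, 3/2, 0, 9/2 - 25*I/6]; row 2: [-3/2, 0, 9/2 + 25*I/6, 0]; row 3: [0, 9/2 - 5*I/6, 0, 3/2]; row 4: [9/2 + 5*I/6, 0, -3/2, 0]
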